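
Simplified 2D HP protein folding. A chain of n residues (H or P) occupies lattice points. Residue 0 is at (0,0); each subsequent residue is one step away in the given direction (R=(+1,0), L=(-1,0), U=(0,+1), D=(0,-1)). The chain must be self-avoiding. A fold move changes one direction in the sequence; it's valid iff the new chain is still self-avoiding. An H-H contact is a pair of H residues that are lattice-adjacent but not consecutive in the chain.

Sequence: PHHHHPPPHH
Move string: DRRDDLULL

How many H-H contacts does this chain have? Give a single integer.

Answer: 1

Derivation:
Positions: [(0, 0), (0, -1), (1, -1), (2, -1), (2, -2), (2, -3), (1, -3), (1, -2), (0, -2), (-1, -2)]
H-H contact: residue 1 @(0,-1) - residue 8 @(0, -2)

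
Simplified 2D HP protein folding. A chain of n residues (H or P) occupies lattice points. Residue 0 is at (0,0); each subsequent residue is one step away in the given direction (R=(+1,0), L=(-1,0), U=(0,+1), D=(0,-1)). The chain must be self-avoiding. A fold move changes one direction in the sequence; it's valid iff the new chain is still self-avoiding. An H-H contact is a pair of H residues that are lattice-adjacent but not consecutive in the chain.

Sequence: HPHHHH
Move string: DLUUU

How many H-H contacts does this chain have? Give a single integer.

Positions: [(0, 0), (0, -1), (-1, -1), (-1, 0), (-1, 1), (-1, 2)]
H-H contact: residue 0 @(0,0) - residue 3 @(-1, 0)

Answer: 1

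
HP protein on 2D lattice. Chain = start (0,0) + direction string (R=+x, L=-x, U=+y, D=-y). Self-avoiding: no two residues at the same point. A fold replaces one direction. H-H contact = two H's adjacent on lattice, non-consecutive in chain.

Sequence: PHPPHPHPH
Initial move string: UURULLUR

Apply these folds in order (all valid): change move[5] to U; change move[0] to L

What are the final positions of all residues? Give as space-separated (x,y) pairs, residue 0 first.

Answer: (0,0) (-1,0) (-1,1) (0,1) (0,2) (-1,2) (-1,3) (-1,4) (0,4)

Derivation:
Initial moves: UURULLUR
Fold: move[5]->U => UURULUUR (positions: [(0, 0), (0, 1), (0, 2), (1, 2), (1, 3), (0, 3), (0, 4), (0, 5), (1, 5)])
Fold: move[0]->L => LURULUUR (positions: [(0, 0), (-1, 0), (-1, 1), (0, 1), (0, 2), (-1, 2), (-1, 3), (-1, 4), (0, 4)])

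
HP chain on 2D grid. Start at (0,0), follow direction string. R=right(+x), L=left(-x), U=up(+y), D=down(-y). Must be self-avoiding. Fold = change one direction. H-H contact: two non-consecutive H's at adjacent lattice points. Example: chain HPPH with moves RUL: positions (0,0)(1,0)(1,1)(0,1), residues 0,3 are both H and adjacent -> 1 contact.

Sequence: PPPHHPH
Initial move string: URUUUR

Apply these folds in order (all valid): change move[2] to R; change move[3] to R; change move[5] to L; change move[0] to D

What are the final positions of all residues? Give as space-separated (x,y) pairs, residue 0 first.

Initial moves: URUUUR
Fold: move[2]->R => URRUUR (positions: [(0, 0), (0, 1), (1, 1), (2, 1), (2, 2), (2, 3), (3, 3)])
Fold: move[3]->R => URRRUR (positions: [(0, 0), (0, 1), (1, 1), (2, 1), (3, 1), (3, 2), (4, 2)])
Fold: move[5]->L => URRRUL (positions: [(0, 0), (0, 1), (1, 1), (2, 1), (3, 1), (3, 2), (2, 2)])
Fold: move[0]->D => DRRRUL (positions: [(0, 0), (0, -1), (1, -1), (2, -1), (3, -1), (3, 0), (2, 0)])

Answer: (0,0) (0,-1) (1,-1) (2,-1) (3,-1) (3,0) (2,0)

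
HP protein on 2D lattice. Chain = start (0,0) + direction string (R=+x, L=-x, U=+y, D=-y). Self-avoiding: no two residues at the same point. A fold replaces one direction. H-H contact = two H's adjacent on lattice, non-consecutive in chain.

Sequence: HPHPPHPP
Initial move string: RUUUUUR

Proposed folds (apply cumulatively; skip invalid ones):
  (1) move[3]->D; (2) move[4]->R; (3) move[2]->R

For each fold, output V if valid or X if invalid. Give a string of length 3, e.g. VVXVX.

Initial: RUUUUUR -> [(0, 0), (1, 0), (1, 1), (1, 2), (1, 3), (1, 4), (1, 5), (2, 5)]
Fold 1: move[3]->D => RUUDUUR INVALID (collision), skipped
Fold 2: move[4]->R => RUUURUR VALID
Fold 3: move[2]->R => RURURUR VALID

Answer: XVV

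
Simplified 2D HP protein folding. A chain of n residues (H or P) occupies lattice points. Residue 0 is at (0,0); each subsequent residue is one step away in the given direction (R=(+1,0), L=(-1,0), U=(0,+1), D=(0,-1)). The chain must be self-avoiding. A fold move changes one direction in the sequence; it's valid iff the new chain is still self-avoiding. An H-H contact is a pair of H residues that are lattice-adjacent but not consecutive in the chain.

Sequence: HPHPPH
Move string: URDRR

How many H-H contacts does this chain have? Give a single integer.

Answer: 0

Derivation:
Positions: [(0, 0), (0, 1), (1, 1), (1, 0), (2, 0), (3, 0)]
No H-H contacts found.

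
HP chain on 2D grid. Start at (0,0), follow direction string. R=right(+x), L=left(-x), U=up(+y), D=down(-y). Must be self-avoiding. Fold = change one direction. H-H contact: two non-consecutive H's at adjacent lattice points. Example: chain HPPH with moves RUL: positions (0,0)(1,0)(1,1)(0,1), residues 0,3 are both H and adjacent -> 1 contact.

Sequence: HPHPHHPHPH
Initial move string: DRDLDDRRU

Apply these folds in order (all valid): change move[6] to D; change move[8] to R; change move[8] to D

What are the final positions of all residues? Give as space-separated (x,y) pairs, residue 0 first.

Answer: (0,0) (0,-1) (1,-1) (1,-2) (0,-2) (0,-3) (0,-4) (0,-5) (1,-5) (1,-6)

Derivation:
Initial moves: DRDLDDRRU
Fold: move[6]->D => DRDLDDDRU (positions: [(0, 0), (0, -1), (1, -1), (1, -2), (0, -2), (0, -3), (0, -4), (0, -5), (1, -5), (1, -4)])
Fold: move[8]->R => DRDLDDDRR (positions: [(0, 0), (0, -1), (1, -1), (1, -2), (0, -2), (0, -3), (0, -4), (0, -5), (1, -5), (2, -5)])
Fold: move[8]->D => DRDLDDDRD (positions: [(0, 0), (0, -1), (1, -1), (1, -2), (0, -2), (0, -3), (0, -4), (0, -5), (1, -5), (1, -6)])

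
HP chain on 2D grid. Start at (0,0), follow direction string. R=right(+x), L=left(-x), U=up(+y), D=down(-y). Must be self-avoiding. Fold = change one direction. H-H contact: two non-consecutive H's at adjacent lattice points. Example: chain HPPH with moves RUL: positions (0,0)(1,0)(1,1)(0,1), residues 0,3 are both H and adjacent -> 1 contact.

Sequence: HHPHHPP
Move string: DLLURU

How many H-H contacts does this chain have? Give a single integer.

Positions: [(0, 0), (0, -1), (-1, -1), (-2, -1), (-2, 0), (-1, 0), (-1, 1)]
No H-H contacts found.

Answer: 0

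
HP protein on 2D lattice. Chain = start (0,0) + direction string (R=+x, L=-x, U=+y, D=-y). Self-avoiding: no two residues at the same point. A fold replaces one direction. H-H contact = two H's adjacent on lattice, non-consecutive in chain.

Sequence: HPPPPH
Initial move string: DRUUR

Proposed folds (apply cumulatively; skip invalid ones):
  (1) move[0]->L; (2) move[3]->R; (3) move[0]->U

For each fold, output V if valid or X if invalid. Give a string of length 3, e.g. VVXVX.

Initial: DRUUR -> [(0, 0), (0, -1), (1, -1), (1, 0), (1, 1), (2, 1)]
Fold 1: move[0]->L => LRUUR INVALID (collision), skipped
Fold 2: move[3]->R => DRURR VALID
Fold 3: move[0]->U => URURR VALID

Answer: XVV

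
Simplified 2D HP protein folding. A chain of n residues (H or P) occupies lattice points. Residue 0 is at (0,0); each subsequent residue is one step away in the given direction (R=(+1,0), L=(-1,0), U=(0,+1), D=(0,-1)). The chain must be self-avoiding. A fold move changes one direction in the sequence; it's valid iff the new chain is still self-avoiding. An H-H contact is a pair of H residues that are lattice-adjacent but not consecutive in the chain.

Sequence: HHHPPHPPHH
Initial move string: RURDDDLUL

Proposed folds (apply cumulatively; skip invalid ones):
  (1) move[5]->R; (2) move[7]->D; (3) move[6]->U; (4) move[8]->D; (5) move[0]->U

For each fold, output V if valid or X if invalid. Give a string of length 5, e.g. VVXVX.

Initial: RURDDDLUL -> [(0, 0), (1, 0), (1, 1), (2, 1), (2, 0), (2, -1), (2, -2), (1, -2), (1, -1), (0, -1)]
Fold 1: move[5]->R => RURDDRLUL INVALID (collision), skipped
Fold 2: move[7]->D => RURDDDLDL VALID
Fold 3: move[6]->U => RURDDDUDL INVALID (collision), skipped
Fold 4: move[8]->D => RURDDDLDD VALID
Fold 5: move[0]->U => UURDDDLDD VALID

Answer: XVXVV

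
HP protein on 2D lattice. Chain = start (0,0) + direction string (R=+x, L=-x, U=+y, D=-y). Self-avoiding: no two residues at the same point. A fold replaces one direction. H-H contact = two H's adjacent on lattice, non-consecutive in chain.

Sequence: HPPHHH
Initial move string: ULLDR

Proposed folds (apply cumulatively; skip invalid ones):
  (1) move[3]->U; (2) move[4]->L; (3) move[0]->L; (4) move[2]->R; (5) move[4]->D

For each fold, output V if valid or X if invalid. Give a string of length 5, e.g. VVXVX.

Answer: VVVXX

Derivation:
Initial: ULLDR -> [(0, 0), (0, 1), (-1, 1), (-2, 1), (-2, 0), (-1, 0)]
Fold 1: move[3]->U => ULLUR VALID
Fold 2: move[4]->L => ULLUL VALID
Fold 3: move[0]->L => LLLUL VALID
Fold 4: move[2]->R => LLRUL INVALID (collision), skipped
Fold 5: move[4]->D => LLLUD INVALID (collision), skipped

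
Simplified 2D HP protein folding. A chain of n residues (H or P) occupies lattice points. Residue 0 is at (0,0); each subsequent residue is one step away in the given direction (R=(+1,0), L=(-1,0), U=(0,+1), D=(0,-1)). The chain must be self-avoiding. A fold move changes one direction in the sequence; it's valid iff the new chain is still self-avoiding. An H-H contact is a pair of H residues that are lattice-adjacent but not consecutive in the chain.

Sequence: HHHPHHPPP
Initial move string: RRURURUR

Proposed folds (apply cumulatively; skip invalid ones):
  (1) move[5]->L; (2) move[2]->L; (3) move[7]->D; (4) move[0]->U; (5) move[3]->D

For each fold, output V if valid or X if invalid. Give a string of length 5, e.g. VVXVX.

Initial: RRURURUR -> [(0, 0), (1, 0), (2, 0), (2, 1), (3, 1), (3, 2), (4, 2), (4, 3), (5, 3)]
Fold 1: move[5]->L => RRURULUR VALID
Fold 2: move[2]->L => RRLRULUR INVALID (collision), skipped
Fold 3: move[7]->D => RRURULUD INVALID (collision), skipped
Fold 4: move[0]->U => URURULUR VALID
Fold 5: move[3]->D => URUDULUR INVALID (collision), skipped

Answer: VXXVX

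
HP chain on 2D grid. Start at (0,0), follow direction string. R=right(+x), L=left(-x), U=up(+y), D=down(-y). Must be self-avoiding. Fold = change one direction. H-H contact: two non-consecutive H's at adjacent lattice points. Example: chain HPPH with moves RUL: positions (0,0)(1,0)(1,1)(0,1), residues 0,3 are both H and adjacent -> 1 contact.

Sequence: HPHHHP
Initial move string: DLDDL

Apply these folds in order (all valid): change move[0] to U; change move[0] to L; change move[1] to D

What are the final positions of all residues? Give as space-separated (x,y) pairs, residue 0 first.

Initial moves: DLDDL
Fold: move[0]->U => ULDDL (positions: [(0, 0), (0, 1), (-1, 1), (-1, 0), (-1, -1), (-2, -1)])
Fold: move[0]->L => LLDDL (positions: [(0, 0), (-1, 0), (-2, 0), (-2, -1), (-2, -2), (-3, -2)])
Fold: move[1]->D => LDDDL (positions: [(0, 0), (-1, 0), (-1, -1), (-1, -2), (-1, -3), (-2, -3)])

Answer: (0,0) (-1,0) (-1,-1) (-1,-2) (-1,-3) (-2,-3)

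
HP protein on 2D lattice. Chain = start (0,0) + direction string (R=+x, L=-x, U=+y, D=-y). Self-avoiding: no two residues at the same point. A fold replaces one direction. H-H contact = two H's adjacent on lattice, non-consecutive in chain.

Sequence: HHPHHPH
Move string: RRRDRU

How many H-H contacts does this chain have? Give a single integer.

Positions: [(0, 0), (1, 0), (2, 0), (3, 0), (3, -1), (4, -1), (4, 0)]
H-H contact: residue 3 @(3,0) - residue 6 @(4, 0)

Answer: 1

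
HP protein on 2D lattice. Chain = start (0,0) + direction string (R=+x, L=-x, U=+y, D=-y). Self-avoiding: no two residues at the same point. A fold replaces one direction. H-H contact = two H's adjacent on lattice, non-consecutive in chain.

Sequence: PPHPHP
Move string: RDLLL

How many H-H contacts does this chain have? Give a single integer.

Positions: [(0, 0), (1, 0), (1, -1), (0, -1), (-1, -1), (-2, -1)]
No H-H contacts found.

Answer: 0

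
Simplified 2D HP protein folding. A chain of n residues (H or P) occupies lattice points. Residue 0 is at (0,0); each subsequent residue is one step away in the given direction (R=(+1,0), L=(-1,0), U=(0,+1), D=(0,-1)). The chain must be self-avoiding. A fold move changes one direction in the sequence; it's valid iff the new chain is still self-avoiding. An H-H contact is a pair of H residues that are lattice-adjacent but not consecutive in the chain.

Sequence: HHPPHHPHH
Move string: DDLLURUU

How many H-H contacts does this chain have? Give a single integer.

Answer: 1

Derivation:
Positions: [(0, 0), (0, -1), (0, -2), (-1, -2), (-2, -2), (-2, -1), (-1, -1), (-1, 0), (-1, 1)]
H-H contact: residue 0 @(0,0) - residue 7 @(-1, 0)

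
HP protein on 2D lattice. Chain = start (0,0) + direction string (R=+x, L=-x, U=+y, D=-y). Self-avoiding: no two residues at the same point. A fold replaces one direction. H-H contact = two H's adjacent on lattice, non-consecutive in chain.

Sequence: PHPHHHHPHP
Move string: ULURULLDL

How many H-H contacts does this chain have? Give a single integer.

Answer: 3

Derivation:
Positions: [(0, 0), (0, 1), (-1, 1), (-1, 2), (0, 2), (0, 3), (-1, 3), (-2, 3), (-2, 2), (-3, 2)]
H-H contact: residue 1 @(0,1) - residue 4 @(0, 2)
H-H contact: residue 3 @(-1,2) - residue 8 @(-2, 2)
H-H contact: residue 3 @(-1,2) - residue 6 @(-1, 3)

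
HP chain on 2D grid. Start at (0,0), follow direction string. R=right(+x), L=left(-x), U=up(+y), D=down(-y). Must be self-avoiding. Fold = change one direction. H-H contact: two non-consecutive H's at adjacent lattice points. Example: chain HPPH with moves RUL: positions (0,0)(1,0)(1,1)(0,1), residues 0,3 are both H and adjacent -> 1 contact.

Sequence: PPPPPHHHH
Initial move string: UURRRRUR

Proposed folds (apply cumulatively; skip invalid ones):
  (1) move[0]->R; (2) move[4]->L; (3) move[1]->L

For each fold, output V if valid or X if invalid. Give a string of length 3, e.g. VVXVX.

Answer: VXX

Derivation:
Initial: UURRRRUR -> [(0, 0), (0, 1), (0, 2), (1, 2), (2, 2), (3, 2), (4, 2), (4, 3), (5, 3)]
Fold 1: move[0]->R => RURRRRUR VALID
Fold 2: move[4]->L => RURRLRUR INVALID (collision), skipped
Fold 3: move[1]->L => RLRRRRUR INVALID (collision), skipped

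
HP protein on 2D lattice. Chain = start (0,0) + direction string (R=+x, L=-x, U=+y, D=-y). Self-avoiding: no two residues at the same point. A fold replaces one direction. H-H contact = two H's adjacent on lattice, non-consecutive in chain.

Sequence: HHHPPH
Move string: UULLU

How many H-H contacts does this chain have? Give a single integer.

Positions: [(0, 0), (0, 1), (0, 2), (-1, 2), (-2, 2), (-2, 3)]
No H-H contacts found.

Answer: 0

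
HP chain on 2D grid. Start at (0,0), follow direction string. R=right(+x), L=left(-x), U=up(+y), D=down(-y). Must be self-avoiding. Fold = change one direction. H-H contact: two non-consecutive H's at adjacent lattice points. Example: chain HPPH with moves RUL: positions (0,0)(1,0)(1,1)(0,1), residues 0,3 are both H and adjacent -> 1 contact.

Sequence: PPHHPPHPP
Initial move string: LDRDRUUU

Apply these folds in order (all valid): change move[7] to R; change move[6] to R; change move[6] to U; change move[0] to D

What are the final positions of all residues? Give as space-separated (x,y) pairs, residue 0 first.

Answer: (0,0) (0,-1) (0,-2) (1,-2) (1,-3) (2,-3) (2,-2) (2,-1) (3,-1)

Derivation:
Initial moves: LDRDRUUU
Fold: move[7]->R => LDRDRUUR (positions: [(0, 0), (-1, 0), (-1, -1), (0, -1), (0, -2), (1, -2), (1, -1), (1, 0), (2, 0)])
Fold: move[6]->R => LDRDRURR (positions: [(0, 0), (-1, 0), (-1, -1), (0, -1), (0, -2), (1, -2), (1, -1), (2, -1), (3, -1)])
Fold: move[6]->U => LDRDRUUR (positions: [(0, 0), (-1, 0), (-1, -1), (0, -1), (0, -2), (1, -2), (1, -1), (1, 0), (2, 0)])
Fold: move[0]->D => DDRDRUUR (positions: [(0, 0), (0, -1), (0, -2), (1, -2), (1, -3), (2, -3), (2, -2), (2, -1), (3, -1)])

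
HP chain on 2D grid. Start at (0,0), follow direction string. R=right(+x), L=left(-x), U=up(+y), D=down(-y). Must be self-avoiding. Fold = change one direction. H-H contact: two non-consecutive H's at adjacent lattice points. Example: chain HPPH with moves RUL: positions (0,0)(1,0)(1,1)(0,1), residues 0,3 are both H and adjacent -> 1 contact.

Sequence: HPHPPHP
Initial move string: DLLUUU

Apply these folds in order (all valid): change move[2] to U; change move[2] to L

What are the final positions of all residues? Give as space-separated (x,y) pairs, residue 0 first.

Answer: (0,0) (0,-1) (-1,-1) (-2,-1) (-2,0) (-2,1) (-2,2)

Derivation:
Initial moves: DLLUUU
Fold: move[2]->U => DLUUUU (positions: [(0, 0), (0, -1), (-1, -1), (-1, 0), (-1, 1), (-1, 2), (-1, 3)])
Fold: move[2]->L => DLLUUU (positions: [(0, 0), (0, -1), (-1, -1), (-2, -1), (-2, 0), (-2, 1), (-2, 2)])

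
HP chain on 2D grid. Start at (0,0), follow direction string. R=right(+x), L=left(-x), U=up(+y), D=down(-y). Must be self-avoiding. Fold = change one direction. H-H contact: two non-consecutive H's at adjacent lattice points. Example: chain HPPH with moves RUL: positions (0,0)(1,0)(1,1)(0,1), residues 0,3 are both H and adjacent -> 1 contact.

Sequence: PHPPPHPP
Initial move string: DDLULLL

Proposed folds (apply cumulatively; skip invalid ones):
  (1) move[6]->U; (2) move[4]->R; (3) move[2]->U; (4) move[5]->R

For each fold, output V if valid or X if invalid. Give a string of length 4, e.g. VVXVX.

Answer: VXXX

Derivation:
Initial: DDLULLL -> [(0, 0), (0, -1), (0, -2), (-1, -2), (-1, -1), (-2, -1), (-3, -1), (-4, -1)]
Fold 1: move[6]->U => DDLULLU VALID
Fold 2: move[4]->R => DDLURLU INVALID (collision), skipped
Fold 3: move[2]->U => DDUULLU INVALID (collision), skipped
Fold 4: move[5]->R => DDLULRU INVALID (collision), skipped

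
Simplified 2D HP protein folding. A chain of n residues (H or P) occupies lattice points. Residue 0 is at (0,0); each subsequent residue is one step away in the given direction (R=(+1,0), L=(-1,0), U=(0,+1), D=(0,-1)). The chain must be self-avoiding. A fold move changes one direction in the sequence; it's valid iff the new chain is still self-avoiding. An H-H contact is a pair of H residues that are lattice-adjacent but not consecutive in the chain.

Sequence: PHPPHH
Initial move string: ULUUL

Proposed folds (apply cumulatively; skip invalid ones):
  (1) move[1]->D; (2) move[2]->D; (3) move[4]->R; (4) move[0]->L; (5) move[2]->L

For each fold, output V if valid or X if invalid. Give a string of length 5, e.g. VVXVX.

Initial: ULUUL -> [(0, 0), (0, 1), (-1, 1), (-1, 2), (-1, 3), (-2, 3)]
Fold 1: move[1]->D => UDUUL INVALID (collision), skipped
Fold 2: move[2]->D => ULDUL INVALID (collision), skipped
Fold 3: move[4]->R => ULUUR VALID
Fold 4: move[0]->L => LLUUR VALID
Fold 5: move[2]->L => LLLUR VALID

Answer: XXVVV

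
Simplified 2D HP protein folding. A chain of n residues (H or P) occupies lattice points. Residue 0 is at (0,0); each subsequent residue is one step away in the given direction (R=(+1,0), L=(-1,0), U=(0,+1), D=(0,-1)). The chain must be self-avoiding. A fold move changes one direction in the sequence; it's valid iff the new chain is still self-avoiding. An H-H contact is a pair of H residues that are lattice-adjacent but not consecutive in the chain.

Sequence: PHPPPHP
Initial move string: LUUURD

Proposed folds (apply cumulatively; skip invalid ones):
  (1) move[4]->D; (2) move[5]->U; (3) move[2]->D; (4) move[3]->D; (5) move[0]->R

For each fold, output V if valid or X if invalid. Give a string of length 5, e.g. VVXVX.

Answer: XVXXV

Derivation:
Initial: LUUURD -> [(0, 0), (-1, 0), (-1, 1), (-1, 2), (-1, 3), (0, 3), (0, 2)]
Fold 1: move[4]->D => LUUUDD INVALID (collision), skipped
Fold 2: move[5]->U => LUUURU VALID
Fold 3: move[2]->D => LUDURU INVALID (collision), skipped
Fold 4: move[3]->D => LUUDRU INVALID (collision), skipped
Fold 5: move[0]->R => RUUURU VALID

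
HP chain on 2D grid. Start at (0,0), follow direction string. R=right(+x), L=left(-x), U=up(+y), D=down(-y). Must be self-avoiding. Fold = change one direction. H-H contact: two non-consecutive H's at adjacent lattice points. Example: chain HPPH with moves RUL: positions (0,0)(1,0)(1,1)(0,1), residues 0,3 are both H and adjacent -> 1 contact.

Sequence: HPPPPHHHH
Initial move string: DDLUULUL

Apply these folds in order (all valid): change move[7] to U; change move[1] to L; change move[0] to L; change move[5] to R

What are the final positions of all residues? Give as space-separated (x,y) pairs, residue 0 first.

Answer: (0,0) (-1,0) (-2,0) (-3,0) (-3,1) (-3,2) (-2,2) (-2,3) (-2,4)

Derivation:
Initial moves: DDLUULUL
Fold: move[7]->U => DDLUULUU (positions: [(0, 0), (0, -1), (0, -2), (-1, -2), (-1, -1), (-1, 0), (-2, 0), (-2, 1), (-2, 2)])
Fold: move[1]->L => DLLUULUU (positions: [(0, 0), (0, -1), (-1, -1), (-2, -1), (-2, 0), (-2, 1), (-3, 1), (-3, 2), (-3, 3)])
Fold: move[0]->L => LLLUULUU (positions: [(0, 0), (-1, 0), (-2, 0), (-3, 0), (-3, 1), (-3, 2), (-4, 2), (-4, 3), (-4, 4)])
Fold: move[5]->R => LLLUURUU (positions: [(0, 0), (-1, 0), (-2, 0), (-3, 0), (-3, 1), (-3, 2), (-2, 2), (-2, 3), (-2, 4)])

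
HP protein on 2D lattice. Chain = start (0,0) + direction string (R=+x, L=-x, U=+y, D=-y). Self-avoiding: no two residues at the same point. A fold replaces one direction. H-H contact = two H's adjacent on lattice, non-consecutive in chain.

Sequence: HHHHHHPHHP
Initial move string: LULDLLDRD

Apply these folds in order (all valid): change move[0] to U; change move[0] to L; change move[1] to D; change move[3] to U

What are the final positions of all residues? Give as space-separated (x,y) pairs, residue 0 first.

Answer: (0,0) (-1,0) (-1,-1) (-2,-1) (-2,0) (-3,0) (-4,0) (-4,-1) (-3,-1) (-3,-2)

Derivation:
Initial moves: LULDLLDRD
Fold: move[0]->U => UULDLLDRD (positions: [(0, 0), (0, 1), (0, 2), (-1, 2), (-1, 1), (-2, 1), (-3, 1), (-3, 0), (-2, 0), (-2, -1)])
Fold: move[0]->L => LULDLLDRD (positions: [(0, 0), (-1, 0), (-1, 1), (-2, 1), (-2, 0), (-3, 0), (-4, 0), (-4, -1), (-3, -1), (-3, -2)])
Fold: move[1]->D => LDLDLLDRD (positions: [(0, 0), (-1, 0), (-1, -1), (-2, -1), (-2, -2), (-3, -2), (-4, -2), (-4, -3), (-3, -3), (-3, -4)])
Fold: move[3]->U => LDLULLDRD (positions: [(0, 0), (-1, 0), (-1, -1), (-2, -1), (-2, 0), (-3, 0), (-4, 0), (-4, -1), (-3, -1), (-3, -2)])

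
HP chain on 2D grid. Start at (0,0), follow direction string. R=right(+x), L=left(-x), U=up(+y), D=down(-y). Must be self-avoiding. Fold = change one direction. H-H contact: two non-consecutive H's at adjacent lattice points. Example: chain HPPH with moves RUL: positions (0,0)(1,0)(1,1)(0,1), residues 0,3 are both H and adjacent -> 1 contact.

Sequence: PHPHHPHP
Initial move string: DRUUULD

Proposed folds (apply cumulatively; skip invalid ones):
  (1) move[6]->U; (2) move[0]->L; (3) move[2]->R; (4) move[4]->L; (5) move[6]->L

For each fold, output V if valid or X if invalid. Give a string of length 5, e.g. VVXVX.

Initial: DRUUULD -> [(0, 0), (0, -1), (1, -1), (1, 0), (1, 1), (1, 2), (0, 2), (0, 1)]
Fold 1: move[6]->U => DRUUULU VALID
Fold 2: move[0]->L => LRUUULU INVALID (collision), skipped
Fold 3: move[2]->R => DRRUULU VALID
Fold 4: move[4]->L => DRRULLU INVALID (collision), skipped
Fold 5: move[6]->L => DRRUULL VALID

Answer: VXVXV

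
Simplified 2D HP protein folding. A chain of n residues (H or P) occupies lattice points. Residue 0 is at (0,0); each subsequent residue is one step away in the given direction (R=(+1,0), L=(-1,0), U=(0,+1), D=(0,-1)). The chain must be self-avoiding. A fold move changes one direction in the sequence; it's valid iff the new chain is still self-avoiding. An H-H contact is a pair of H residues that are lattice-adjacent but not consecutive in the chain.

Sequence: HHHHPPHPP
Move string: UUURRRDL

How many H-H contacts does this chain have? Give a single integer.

Answer: 0

Derivation:
Positions: [(0, 0), (0, 1), (0, 2), (0, 3), (1, 3), (2, 3), (3, 3), (3, 2), (2, 2)]
No H-H contacts found.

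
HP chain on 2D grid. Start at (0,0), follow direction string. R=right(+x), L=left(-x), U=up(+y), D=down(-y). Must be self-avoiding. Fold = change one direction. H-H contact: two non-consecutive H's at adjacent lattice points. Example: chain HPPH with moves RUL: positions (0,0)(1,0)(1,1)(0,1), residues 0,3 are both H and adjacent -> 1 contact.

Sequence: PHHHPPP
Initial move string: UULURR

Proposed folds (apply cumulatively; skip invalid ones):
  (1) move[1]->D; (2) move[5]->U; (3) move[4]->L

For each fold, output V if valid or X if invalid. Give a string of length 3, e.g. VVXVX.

Initial: UULURR -> [(0, 0), (0, 1), (0, 2), (-1, 2), (-1, 3), (0, 3), (1, 3)]
Fold 1: move[1]->D => UDLURR INVALID (collision), skipped
Fold 2: move[5]->U => UULURU VALID
Fold 3: move[4]->L => UULULU VALID

Answer: XVV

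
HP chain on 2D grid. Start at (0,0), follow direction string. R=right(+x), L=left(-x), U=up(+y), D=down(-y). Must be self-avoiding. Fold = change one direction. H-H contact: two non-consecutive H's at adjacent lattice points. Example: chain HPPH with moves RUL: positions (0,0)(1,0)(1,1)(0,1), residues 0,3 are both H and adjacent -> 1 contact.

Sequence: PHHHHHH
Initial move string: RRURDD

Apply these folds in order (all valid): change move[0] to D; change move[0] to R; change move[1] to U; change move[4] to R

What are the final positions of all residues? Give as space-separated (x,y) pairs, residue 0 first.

Initial moves: RRURDD
Fold: move[0]->D => DRURDD (positions: [(0, 0), (0, -1), (1, -1), (1, 0), (2, 0), (2, -1), (2, -2)])
Fold: move[0]->R => RRURDD (positions: [(0, 0), (1, 0), (2, 0), (2, 1), (3, 1), (3, 0), (3, -1)])
Fold: move[1]->U => RUURDD (positions: [(0, 0), (1, 0), (1, 1), (1, 2), (2, 2), (2, 1), (2, 0)])
Fold: move[4]->R => RUURRD (positions: [(0, 0), (1, 0), (1, 1), (1, 2), (2, 2), (3, 2), (3, 1)])

Answer: (0,0) (1,0) (1,1) (1,2) (2,2) (3,2) (3,1)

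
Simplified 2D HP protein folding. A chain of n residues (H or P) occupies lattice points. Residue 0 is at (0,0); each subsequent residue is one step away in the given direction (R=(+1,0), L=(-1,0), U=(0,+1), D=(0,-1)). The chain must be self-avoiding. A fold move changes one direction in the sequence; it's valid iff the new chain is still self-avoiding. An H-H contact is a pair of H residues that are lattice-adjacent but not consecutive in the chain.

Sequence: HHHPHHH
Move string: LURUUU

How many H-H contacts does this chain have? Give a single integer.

Answer: 0

Derivation:
Positions: [(0, 0), (-1, 0), (-1, 1), (0, 1), (0, 2), (0, 3), (0, 4)]
No H-H contacts found.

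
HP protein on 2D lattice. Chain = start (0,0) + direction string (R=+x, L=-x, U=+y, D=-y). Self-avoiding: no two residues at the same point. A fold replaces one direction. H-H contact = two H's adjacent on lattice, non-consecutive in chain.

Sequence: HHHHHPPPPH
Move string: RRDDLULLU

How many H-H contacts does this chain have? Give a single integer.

Positions: [(0, 0), (1, 0), (2, 0), (2, -1), (2, -2), (1, -2), (1, -1), (0, -1), (-1, -1), (-1, 0)]
H-H contact: residue 0 @(0,0) - residue 9 @(-1, 0)

Answer: 1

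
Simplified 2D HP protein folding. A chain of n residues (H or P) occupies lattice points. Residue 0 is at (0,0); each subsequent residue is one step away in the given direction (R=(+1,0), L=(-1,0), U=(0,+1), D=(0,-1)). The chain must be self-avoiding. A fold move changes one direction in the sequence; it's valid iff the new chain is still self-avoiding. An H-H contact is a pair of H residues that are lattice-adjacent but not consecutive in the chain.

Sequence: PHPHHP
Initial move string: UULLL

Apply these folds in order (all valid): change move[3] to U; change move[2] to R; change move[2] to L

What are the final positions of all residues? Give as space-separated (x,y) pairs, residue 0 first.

Answer: (0,0) (0,1) (0,2) (-1,2) (-1,3) (-2,3)

Derivation:
Initial moves: UULLL
Fold: move[3]->U => UULUL (positions: [(0, 0), (0, 1), (0, 2), (-1, 2), (-1, 3), (-2, 3)])
Fold: move[2]->R => UURUL (positions: [(0, 0), (0, 1), (0, 2), (1, 2), (1, 3), (0, 3)])
Fold: move[2]->L => UULUL (positions: [(0, 0), (0, 1), (0, 2), (-1, 2), (-1, 3), (-2, 3)])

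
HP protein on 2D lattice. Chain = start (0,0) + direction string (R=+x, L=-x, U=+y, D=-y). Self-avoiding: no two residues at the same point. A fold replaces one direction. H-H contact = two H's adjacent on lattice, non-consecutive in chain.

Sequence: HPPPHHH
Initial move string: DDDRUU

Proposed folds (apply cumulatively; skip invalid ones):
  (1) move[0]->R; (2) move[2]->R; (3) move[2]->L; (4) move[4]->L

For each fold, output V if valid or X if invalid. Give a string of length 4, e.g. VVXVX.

Initial: DDDRUU -> [(0, 0), (0, -1), (0, -2), (0, -3), (1, -3), (1, -2), (1, -1)]
Fold 1: move[0]->R => RDDRUU VALID
Fold 2: move[2]->R => RDRRUU VALID
Fold 3: move[2]->L => RDLRUU INVALID (collision), skipped
Fold 4: move[4]->L => RDRRLU INVALID (collision), skipped

Answer: VVXX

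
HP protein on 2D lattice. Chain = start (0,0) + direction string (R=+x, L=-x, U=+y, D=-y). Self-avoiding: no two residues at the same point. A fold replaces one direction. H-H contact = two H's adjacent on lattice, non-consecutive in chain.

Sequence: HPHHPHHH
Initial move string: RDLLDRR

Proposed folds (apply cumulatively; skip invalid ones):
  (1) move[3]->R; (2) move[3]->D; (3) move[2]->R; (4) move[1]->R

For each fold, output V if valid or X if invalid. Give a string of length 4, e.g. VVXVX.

Initial: RDLLDRR -> [(0, 0), (1, 0), (1, -1), (0, -1), (-1, -1), (-1, -2), (0, -2), (1, -2)]
Fold 1: move[3]->R => RDLRDRR INVALID (collision), skipped
Fold 2: move[3]->D => RDLDDRR VALID
Fold 3: move[2]->R => RDRDDRR VALID
Fold 4: move[1]->R => RRRDDRR VALID

Answer: XVVV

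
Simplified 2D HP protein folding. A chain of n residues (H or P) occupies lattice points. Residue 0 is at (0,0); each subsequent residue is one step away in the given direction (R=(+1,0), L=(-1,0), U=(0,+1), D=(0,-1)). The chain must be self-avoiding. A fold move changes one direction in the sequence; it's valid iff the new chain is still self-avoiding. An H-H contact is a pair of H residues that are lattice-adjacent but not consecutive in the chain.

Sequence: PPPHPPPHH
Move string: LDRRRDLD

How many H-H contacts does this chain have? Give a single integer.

Positions: [(0, 0), (-1, 0), (-1, -1), (0, -1), (1, -1), (2, -1), (2, -2), (1, -2), (1, -3)]
No H-H contacts found.

Answer: 0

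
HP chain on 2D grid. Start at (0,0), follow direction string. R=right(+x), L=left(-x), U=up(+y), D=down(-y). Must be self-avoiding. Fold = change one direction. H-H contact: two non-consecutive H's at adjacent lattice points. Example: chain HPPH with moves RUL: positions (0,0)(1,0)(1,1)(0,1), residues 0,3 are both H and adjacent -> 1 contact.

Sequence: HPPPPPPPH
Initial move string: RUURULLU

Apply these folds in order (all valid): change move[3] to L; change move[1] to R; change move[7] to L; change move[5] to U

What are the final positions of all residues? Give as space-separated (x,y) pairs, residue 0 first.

Answer: (0,0) (1,0) (2,0) (2,1) (1,1) (1,2) (1,3) (0,3) (-1,3)

Derivation:
Initial moves: RUURULLU
Fold: move[3]->L => RUULULLU (positions: [(0, 0), (1, 0), (1, 1), (1, 2), (0, 2), (0, 3), (-1, 3), (-2, 3), (-2, 4)])
Fold: move[1]->R => RRULULLU (positions: [(0, 0), (1, 0), (2, 0), (2, 1), (1, 1), (1, 2), (0, 2), (-1, 2), (-1, 3)])
Fold: move[7]->L => RRULULLL (positions: [(0, 0), (1, 0), (2, 0), (2, 1), (1, 1), (1, 2), (0, 2), (-1, 2), (-2, 2)])
Fold: move[5]->U => RRULUULL (positions: [(0, 0), (1, 0), (2, 0), (2, 1), (1, 1), (1, 2), (1, 3), (0, 3), (-1, 3)])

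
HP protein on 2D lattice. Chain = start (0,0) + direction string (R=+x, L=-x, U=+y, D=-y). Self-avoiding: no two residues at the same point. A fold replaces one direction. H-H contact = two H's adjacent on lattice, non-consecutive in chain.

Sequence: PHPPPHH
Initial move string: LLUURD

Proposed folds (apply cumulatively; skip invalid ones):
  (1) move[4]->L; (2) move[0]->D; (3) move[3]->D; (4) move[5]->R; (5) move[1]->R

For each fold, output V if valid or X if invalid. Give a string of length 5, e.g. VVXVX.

Initial: LLUURD -> [(0, 0), (-1, 0), (-2, 0), (-2, 1), (-2, 2), (-1, 2), (-1, 1)]
Fold 1: move[4]->L => LLUULD VALID
Fold 2: move[0]->D => DLUULD VALID
Fold 3: move[3]->D => DLUDLD INVALID (collision), skipped
Fold 4: move[5]->R => DLUULR INVALID (collision), skipped
Fold 5: move[1]->R => DRUULD INVALID (collision), skipped

Answer: VVXXX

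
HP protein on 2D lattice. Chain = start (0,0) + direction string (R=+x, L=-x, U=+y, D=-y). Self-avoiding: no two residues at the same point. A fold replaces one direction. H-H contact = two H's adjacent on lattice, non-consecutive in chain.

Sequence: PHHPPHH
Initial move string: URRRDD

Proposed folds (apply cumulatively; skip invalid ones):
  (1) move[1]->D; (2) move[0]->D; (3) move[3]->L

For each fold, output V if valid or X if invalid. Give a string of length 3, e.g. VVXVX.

Answer: XVX

Derivation:
Initial: URRRDD -> [(0, 0), (0, 1), (1, 1), (2, 1), (3, 1), (3, 0), (3, -1)]
Fold 1: move[1]->D => UDRRDD INVALID (collision), skipped
Fold 2: move[0]->D => DRRRDD VALID
Fold 3: move[3]->L => DRRLDD INVALID (collision), skipped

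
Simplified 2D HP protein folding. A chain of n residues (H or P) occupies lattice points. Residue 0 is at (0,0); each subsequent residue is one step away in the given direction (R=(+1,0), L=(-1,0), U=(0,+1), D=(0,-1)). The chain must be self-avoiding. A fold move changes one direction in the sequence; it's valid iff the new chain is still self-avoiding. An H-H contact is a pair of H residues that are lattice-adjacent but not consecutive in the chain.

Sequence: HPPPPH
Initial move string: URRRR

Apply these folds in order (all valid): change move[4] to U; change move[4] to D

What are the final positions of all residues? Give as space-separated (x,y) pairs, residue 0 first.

Answer: (0,0) (0,1) (1,1) (2,1) (3,1) (3,0)

Derivation:
Initial moves: URRRR
Fold: move[4]->U => URRRU (positions: [(0, 0), (0, 1), (1, 1), (2, 1), (3, 1), (3, 2)])
Fold: move[4]->D => URRRD (positions: [(0, 0), (0, 1), (1, 1), (2, 1), (3, 1), (3, 0)])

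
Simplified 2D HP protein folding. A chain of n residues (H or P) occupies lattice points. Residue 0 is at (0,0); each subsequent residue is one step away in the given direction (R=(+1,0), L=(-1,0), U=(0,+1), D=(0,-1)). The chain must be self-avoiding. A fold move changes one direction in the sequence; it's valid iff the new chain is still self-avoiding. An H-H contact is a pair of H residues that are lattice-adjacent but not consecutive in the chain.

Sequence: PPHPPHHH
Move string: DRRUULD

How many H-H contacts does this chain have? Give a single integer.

Positions: [(0, 0), (0, -1), (1, -1), (2, -1), (2, 0), (2, 1), (1, 1), (1, 0)]
H-H contact: residue 2 @(1,-1) - residue 7 @(1, 0)

Answer: 1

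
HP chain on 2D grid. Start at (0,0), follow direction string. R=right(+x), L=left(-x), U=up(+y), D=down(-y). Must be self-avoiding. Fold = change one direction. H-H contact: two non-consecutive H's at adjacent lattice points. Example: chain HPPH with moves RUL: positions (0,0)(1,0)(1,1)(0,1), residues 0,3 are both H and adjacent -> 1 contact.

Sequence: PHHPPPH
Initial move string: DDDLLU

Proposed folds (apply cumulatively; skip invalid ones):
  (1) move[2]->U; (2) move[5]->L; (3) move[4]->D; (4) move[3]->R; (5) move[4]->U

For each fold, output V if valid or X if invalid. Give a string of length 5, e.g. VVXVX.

Answer: XVVVX

Derivation:
Initial: DDDLLU -> [(0, 0), (0, -1), (0, -2), (0, -3), (-1, -3), (-2, -3), (-2, -2)]
Fold 1: move[2]->U => DDULLU INVALID (collision), skipped
Fold 2: move[5]->L => DDDLLL VALID
Fold 3: move[4]->D => DDDLDL VALID
Fold 4: move[3]->R => DDDRDL VALID
Fold 5: move[4]->U => DDDRUL INVALID (collision), skipped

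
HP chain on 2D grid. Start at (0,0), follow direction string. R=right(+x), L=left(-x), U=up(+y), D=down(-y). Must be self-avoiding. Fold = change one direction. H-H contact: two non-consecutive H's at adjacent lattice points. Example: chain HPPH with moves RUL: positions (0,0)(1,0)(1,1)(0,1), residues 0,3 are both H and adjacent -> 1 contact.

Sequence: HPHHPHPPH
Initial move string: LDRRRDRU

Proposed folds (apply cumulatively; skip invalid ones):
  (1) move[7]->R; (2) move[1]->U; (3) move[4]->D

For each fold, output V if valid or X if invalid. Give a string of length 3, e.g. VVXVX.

Initial: LDRRRDRU -> [(0, 0), (-1, 0), (-1, -1), (0, -1), (1, -1), (2, -1), (2, -2), (3, -2), (3, -1)]
Fold 1: move[7]->R => LDRRRDRR VALID
Fold 2: move[1]->U => LURRRDRR VALID
Fold 3: move[4]->D => LURRDDRR VALID

Answer: VVV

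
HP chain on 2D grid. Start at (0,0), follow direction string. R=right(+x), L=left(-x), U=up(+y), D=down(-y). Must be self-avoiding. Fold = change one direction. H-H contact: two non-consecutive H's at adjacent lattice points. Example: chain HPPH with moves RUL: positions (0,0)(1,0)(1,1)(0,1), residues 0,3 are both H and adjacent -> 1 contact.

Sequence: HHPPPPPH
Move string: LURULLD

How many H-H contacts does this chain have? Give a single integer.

Answer: 0

Derivation:
Positions: [(0, 0), (-1, 0), (-1, 1), (0, 1), (0, 2), (-1, 2), (-2, 2), (-2, 1)]
No H-H contacts found.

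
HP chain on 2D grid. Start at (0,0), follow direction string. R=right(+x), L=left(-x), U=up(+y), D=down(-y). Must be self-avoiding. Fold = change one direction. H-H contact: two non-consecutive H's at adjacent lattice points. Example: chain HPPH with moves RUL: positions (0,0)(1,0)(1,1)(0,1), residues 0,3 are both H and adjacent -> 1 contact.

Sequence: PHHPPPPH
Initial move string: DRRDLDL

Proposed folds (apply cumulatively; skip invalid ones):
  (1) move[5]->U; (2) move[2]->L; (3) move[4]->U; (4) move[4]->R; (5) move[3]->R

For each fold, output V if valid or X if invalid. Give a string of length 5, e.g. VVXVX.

Initial: DRRDLDL -> [(0, 0), (0, -1), (1, -1), (2, -1), (2, -2), (1, -2), (1, -3), (0, -3)]
Fold 1: move[5]->U => DRRDLUL INVALID (collision), skipped
Fold 2: move[2]->L => DRLDLDL INVALID (collision), skipped
Fold 3: move[4]->U => DRRDUDL INVALID (collision), skipped
Fold 4: move[4]->R => DRRDRDL VALID
Fold 5: move[3]->R => DRRRRDL VALID

Answer: XXXVV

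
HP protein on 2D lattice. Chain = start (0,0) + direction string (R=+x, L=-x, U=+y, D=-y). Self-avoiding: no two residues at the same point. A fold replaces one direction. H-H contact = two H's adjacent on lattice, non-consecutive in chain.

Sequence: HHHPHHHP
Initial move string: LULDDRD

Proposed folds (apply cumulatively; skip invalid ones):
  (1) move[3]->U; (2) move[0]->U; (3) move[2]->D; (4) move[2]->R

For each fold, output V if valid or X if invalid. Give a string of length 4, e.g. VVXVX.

Answer: XXXX

Derivation:
Initial: LULDDRD -> [(0, 0), (-1, 0), (-1, 1), (-2, 1), (-2, 0), (-2, -1), (-1, -1), (-1, -2)]
Fold 1: move[3]->U => LULUDRD INVALID (collision), skipped
Fold 2: move[0]->U => UULDDRD INVALID (collision), skipped
Fold 3: move[2]->D => LUDDDRD INVALID (collision), skipped
Fold 4: move[2]->R => LURDDRD INVALID (collision), skipped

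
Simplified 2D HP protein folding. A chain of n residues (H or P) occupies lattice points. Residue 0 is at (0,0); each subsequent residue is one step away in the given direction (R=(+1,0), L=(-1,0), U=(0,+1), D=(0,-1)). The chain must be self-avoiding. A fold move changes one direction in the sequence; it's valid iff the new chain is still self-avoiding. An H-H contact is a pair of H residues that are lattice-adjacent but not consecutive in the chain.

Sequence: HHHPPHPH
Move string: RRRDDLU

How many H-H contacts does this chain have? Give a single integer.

Positions: [(0, 0), (1, 0), (2, 0), (3, 0), (3, -1), (3, -2), (2, -2), (2, -1)]
H-H contact: residue 2 @(2,0) - residue 7 @(2, -1)

Answer: 1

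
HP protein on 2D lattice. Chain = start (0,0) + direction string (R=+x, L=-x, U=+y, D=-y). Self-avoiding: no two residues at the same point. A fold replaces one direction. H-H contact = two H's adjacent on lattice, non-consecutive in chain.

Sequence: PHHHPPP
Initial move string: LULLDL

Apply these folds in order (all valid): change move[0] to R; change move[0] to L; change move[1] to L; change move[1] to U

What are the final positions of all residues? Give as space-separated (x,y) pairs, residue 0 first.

Answer: (0,0) (-1,0) (-1,1) (-2,1) (-3,1) (-3,0) (-4,0)

Derivation:
Initial moves: LULLDL
Fold: move[0]->R => RULLDL (positions: [(0, 0), (1, 0), (1, 1), (0, 1), (-1, 1), (-1, 0), (-2, 0)])
Fold: move[0]->L => LULLDL (positions: [(0, 0), (-1, 0), (-1, 1), (-2, 1), (-3, 1), (-3, 0), (-4, 0)])
Fold: move[1]->L => LLLLDL (positions: [(0, 0), (-1, 0), (-2, 0), (-3, 0), (-4, 0), (-4, -1), (-5, -1)])
Fold: move[1]->U => LULLDL (positions: [(0, 0), (-1, 0), (-1, 1), (-2, 1), (-3, 1), (-3, 0), (-4, 0)])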